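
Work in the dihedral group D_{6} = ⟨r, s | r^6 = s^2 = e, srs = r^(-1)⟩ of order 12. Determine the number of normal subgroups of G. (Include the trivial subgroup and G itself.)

7

G has 16 subgroups. Checking conjugation-invariance by order — order 1: 1/1 normal; order 2: 1/7 normal; order 3: 1/1 normal; order 4: 0/3 normal; order 6: 3/3 normal; order 12: 1/1 normal.
Total normal subgroups: 7.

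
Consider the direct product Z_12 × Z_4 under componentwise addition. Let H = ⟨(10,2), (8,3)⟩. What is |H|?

24

|⟨(10,2)⟩| = 6 and |⟨(8,3)⟩| = 12, so |H| is a multiple of lcm(6, 12) = 12 and divides |G| = 48.
Closing under the operation: H = {(0,0), (0,1), (0,2), (0,3), (2,0), (2,1), (2,2), (2,3), (4,0), (4,1), (4,2), (4,3), (6,0), (6,1), (6,2), (6,3), (8,0), (8,1), (8,2), (8,3), (10,0), (10,1), (10,2), (10,3)}, so |H| = 24.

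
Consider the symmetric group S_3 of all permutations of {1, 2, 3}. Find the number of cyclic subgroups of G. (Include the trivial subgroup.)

5

Each element a generates a cyclic subgroup ⟨a⟩; distinct elements may generate the same one (a cyclic group of order d has φ(d) generators).
Cyclic subgroups by order — order 1: 1; order 2: 3; order 3: 1.
Total: 5.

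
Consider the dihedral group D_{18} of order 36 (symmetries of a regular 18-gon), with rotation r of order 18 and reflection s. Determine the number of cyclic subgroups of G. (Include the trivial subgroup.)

Group the elements of G by the cyclic subgroup they generate; each cyclic subgroup of order d accounts for φ(d) elements.
Cyclic subgroups by order — order 1: 1; order 2: 19; order 3: 1; order 6: 1; order 9: 1; order 18: 1.
Total: 24.

24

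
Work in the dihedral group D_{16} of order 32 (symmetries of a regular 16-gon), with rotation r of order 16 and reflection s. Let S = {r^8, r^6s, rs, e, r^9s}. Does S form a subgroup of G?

No

|S| = 5 does not divide |G| = 32, so by Lagrange S is not a subgroup.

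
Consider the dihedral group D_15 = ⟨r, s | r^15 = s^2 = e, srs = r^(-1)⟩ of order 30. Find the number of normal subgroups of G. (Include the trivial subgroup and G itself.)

5

G has 28 subgroups. Checking conjugation-invariance by order — order 1: 1/1 normal; order 2: 0/15 normal; order 3: 1/1 normal; order 5: 1/1 normal; order 6: 0/5 normal; order 10: 0/3 normal; order 15: 1/1 normal; order 30: 1/1 normal.
Total normal subgroups: 5.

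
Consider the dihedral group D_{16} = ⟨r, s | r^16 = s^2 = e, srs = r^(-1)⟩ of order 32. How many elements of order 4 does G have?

The elements of order 4 are: r^4, r^12.
That's 2.

2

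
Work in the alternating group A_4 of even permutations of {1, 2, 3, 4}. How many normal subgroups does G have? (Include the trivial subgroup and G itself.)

G has 10 subgroups. Checking conjugation-invariance by order — order 1: 1/1 normal; order 2: 0/3 normal; order 3: 0/4 normal; order 4: 1/1 normal; order 12: 1/1 normal.
Total normal subgroups: 3.

3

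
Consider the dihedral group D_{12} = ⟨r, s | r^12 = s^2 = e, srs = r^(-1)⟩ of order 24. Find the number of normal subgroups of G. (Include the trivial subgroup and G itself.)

G has 34 subgroups. Checking conjugation-invariance by order — order 1: 1/1 normal; order 2: 1/13 normal; order 3: 1/1 normal; order 4: 1/7 normal; order 6: 1/5 normal; order 8: 0/3 normal; order 12: 3/3 normal; order 24: 1/1 normal.
Total normal subgroups: 9.

9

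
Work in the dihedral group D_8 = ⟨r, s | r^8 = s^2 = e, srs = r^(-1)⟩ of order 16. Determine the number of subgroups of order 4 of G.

5

|G| = 16 and 4 | 16, so subgroups of order 4 are possible by Lagrange.
The subgroups of order 4 are: {e, r^2, r^4, r^6}; {e, r^4, r^2s, r^6s}; {e, r^4, r^3s, r^7s}; {e, r^4, s, r^4s}; … (5 in all).
So G has 5 subgroups of order 4.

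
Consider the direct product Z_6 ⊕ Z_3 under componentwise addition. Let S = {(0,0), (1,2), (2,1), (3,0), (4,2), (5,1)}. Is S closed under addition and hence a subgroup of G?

Yes

|S| = 6 divides |G| = 18, consistent with Lagrange.
S contains the identity, every element's inverse is in S, and S is closed under +: it is a subgroup.
In fact S = ⟨(1,2)⟩.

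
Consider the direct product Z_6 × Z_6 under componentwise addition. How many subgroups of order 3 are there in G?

|G| = 36 and 3 | 36, so subgroups of order 3 are possible by Lagrange.
The subgroups of order 3 are: {(0,0), (0,2), (0,4)}; {(0,0), (2,0), (4,0)}; {(0,0), (2,2), (4,4)}; {(0,0), (2,4), (4,2)}.
So G has 4 subgroups of order 3.

4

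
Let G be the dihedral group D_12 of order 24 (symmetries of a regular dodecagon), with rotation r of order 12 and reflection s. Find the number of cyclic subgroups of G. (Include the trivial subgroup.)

18

Group the elements of G by the cyclic subgroup they generate; each cyclic subgroup of order d accounts for φ(d) elements.
Cyclic subgroups by order — order 1: 1; order 2: 13; order 3: 1; order 4: 1; order 6: 1; order 12: 1.
Total: 18.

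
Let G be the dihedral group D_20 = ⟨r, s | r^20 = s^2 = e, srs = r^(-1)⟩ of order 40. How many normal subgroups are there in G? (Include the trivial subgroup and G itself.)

9

G has 48 subgroups. Checking conjugation-invariance by order — order 1: 1/1 normal; order 2: 1/21 normal; order 4: 1/11 normal; order 5: 1/1 normal; order 8: 0/5 normal; order 10: 1/5 normal; order 20: 3/3 normal; order 40: 1/1 normal.
Total normal subgroups: 9.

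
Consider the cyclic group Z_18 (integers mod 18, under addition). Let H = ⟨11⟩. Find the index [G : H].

|⟨11⟩| = 18 and |G| = 18.
By Lagrange, [G : H] = |G|/|H| = 18/18 = 1.

1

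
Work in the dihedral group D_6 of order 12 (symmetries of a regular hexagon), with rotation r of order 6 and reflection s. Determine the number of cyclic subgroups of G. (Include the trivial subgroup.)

10

Each element a generates a cyclic subgroup ⟨a⟩; distinct elements may generate the same one (a cyclic group of order d has φ(d) generators).
Cyclic subgroups by order — order 1: 1; order 2: 7; order 3: 1; order 6: 1.
Total: 10.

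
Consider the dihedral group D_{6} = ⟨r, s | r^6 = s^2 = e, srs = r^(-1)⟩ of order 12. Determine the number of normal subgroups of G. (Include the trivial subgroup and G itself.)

7

G has 16 subgroups. Checking conjugation-invariance by order — order 1: 1/1 normal; order 2: 1/7 normal; order 3: 1/1 normal; order 4: 0/3 normal; order 6: 3/3 normal; order 12: 1/1 normal.
Total normal subgroups: 7.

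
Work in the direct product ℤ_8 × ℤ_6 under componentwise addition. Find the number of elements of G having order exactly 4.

4

An element (a,b) has order lcm(ord(a), ord(b)); count pairs with lcm equal to 4.
Enumerating gives 4 such elements.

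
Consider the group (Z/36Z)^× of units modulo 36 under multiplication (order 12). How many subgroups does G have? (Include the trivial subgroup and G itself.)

|G| = 12, so by Lagrange every subgroup order divides 12. Divisors: 1, 2, 3, 4, 6, 12.
Subgroups by order — order 1: 1; order 2: 3; order 3: 1; order 4: 1; order 6: 3; order 12: 1.
Total: 1 + 3 + 1 + 1 + 3 + 1 = 10.

10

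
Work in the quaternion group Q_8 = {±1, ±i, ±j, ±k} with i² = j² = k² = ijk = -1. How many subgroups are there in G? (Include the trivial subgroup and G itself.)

|G| = 8, so by Lagrange every subgroup order divides 8. Divisors: 1, 2, 4, 8.
Subgroups by order — order 1: 1; order 2: 1; order 4: 3; order 8: 1.
Total: 1 + 1 + 3 + 1 = 6.

6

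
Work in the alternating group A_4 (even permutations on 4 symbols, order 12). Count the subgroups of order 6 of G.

0

|G| = 12 and 6 | 12, so subgroups of order 6 are possible by Lagrange.
Checking all subgroups of G, none has order 6.
So G has 0 subgroups of order 6.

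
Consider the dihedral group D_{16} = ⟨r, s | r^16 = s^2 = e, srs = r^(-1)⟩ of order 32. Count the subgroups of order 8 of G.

5

|G| = 32 and 8 | 32, so subgroups of order 8 are possible by Lagrange.
The subgroups of order 8 are: {e, r^2, r^4, r^6, r^8, r^10, r^12, r^14}; {e, r^4, r^8, r^12, r^2s, r^6s, r^10s, r^14s}; {e, r^4, r^8, r^12, r^3s, r^7s, r^11s, r^15s}; {e, r^4, r^8, r^12, s, r^4s, r^8s, r^12s}; … (5 in all).
So G has 5 subgroups of order 8.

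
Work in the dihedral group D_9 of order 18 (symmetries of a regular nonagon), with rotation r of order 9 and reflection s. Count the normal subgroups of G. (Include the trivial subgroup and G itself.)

4

G has 16 subgroups. Checking conjugation-invariance by order — order 1: 1/1 normal; order 2: 0/9 normal; order 3: 1/1 normal; order 6: 0/3 normal; order 9: 1/1 normal; order 18: 1/1 normal.
Total normal subgroups: 4.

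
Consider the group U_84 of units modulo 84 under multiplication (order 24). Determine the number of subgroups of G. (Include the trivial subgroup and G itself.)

|G| = 24, so by Lagrange every subgroup order divides 24. Divisors: 1, 2, 3, 4, 6, 8, 12, 24.
Subgroups by order — order 1: 1; order 2: 7; order 3: 1; order 4: 7; order 6: 7; order 8: 1; order 12: 7; order 24: 1.
Total: 1 + 7 + 1 + 7 + 7 + 1 + 7 + 1 = 32.

32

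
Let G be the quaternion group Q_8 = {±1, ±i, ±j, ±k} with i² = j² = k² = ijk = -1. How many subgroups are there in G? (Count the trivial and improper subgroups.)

|G| = 8, so by Lagrange every subgroup order divides 8. Divisors: 1, 2, 4, 8.
Subgroups by order — order 1: 1; order 2: 1; order 4: 3; order 8: 1.
Total: 1 + 1 + 3 + 1 = 6.

6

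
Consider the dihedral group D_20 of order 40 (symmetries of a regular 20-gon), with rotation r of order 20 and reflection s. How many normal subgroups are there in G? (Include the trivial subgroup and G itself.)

9

G has 48 subgroups. Checking conjugation-invariance by order — order 1: 1/1 normal; order 2: 1/21 normal; order 4: 1/11 normal; order 5: 1/1 normal; order 8: 0/5 normal; order 10: 1/5 normal; order 20: 3/3 normal; order 40: 1/1 normal.
Total normal subgroups: 9.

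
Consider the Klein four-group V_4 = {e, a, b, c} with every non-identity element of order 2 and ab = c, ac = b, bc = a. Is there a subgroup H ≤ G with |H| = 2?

2 | 4. A subgroup of order 2 is {e, a}.

Yes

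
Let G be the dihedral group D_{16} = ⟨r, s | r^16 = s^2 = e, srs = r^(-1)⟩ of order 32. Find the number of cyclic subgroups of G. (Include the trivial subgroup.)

Group the elements of G by the cyclic subgroup they generate; each cyclic subgroup of order d accounts for φ(d) elements.
Cyclic subgroups by order — order 1: 1; order 2: 17; order 4: 1; order 8: 1; order 16: 1.
Total: 21.

21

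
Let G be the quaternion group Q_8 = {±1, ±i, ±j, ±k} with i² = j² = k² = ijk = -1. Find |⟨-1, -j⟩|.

4

|⟨-1⟩| = 2 and |⟨-j⟩| = 4, so |H| is a multiple of lcm(2, 4) = 4 and divides |G| = 8.
Closing under the operation: H = {1, -1, j, -j}, so |H| = 4.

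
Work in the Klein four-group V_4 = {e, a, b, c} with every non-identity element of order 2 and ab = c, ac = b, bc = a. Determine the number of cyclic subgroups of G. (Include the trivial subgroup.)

4

A cyclic subgroup of order d is generated by each of its φ(d) elements of order d, so the cyclic subgroups of order d number (#elements of order d)/φ(d).
Cyclic subgroups by order — order 1: 1; order 2: 3.
Total: 4.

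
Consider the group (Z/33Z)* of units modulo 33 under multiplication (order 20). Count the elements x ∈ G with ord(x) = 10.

12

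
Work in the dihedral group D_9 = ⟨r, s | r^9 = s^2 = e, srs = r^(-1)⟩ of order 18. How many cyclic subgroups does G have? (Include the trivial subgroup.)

12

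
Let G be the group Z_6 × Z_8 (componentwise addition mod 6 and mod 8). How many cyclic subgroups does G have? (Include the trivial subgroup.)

A cyclic subgroup of order d is generated by each of its φ(d) elements of order d, so the cyclic subgroups of order d number (#elements of order d)/φ(d).
Cyclic subgroups by order — order 1: 1; order 2: 3; order 3: 1; order 4: 2; order 6: 3; order 8: 2; order 12: 2; order 24: 2.
Total: 16.

16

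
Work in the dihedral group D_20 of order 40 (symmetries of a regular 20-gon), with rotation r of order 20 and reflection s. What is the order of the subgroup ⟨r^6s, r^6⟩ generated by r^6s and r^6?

20

|⟨r^6s⟩| = 2 and |⟨r^6⟩| = 10, so |H| is a multiple of lcm(2, 10) = 10 and divides |G| = 40.
Closing under the operation: H = {e, r^2, r^4, r^6, r^8, r^10, r^12, r^14, r^16, r^18, s, r^2s, r^4s, r^6s, r^8s, r^10s, r^12s, r^14s, r^16s, r^18s}, so |H| = 20.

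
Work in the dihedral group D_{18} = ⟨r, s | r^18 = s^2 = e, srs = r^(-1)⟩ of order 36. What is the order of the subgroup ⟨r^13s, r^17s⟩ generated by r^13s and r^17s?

18

|⟨r^13s⟩| = 2 and |⟨r^17s⟩| = 2, so |H| is a multiple of lcm(2, 2) = 2 and divides |G| = 36.
Closing under the operation: H = {e, r^2, r^4, r^6, r^8, r^10, r^12, r^14, r^16, rs, r^3s, r^5s, r^7s, r^9s, r^11s, r^13s, r^15s, r^17s}, so |H| = 18.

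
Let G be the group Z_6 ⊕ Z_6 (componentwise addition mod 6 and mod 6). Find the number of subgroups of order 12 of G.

|G| = 36 and 12 | 36, so subgroups of order 12 are possible by Lagrange.
The subgroups of order 12 are: {(0,0), (0,1), (0,2), (0,3), (0,4), (0,5), (3,0), (3,1), (3,2), (3,3), (3,4), (3,5)}; {(0,0), (0,3), (1,0), (1,3), (2,0), (2,3), (3,0), (3,3), (4,0), (4,3), (5,0), (5,3)}; {(0,0), (0,3), (1,1), (1,4), (2,2), (2,5), (3,0), (3,3), (4,1), (4,4), (5,2), (5,5)}; {(0,0), (0,3), (1,2), (1,5), (2,1), (2,4), (3,0), (3,3), (4,2), (4,5), (5,1), (5,4)}.
So G has 4 subgroups of order 12.

4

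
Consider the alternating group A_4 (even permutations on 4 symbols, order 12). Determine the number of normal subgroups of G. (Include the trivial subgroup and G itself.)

3

G has 10 subgroups. Checking conjugation-invariance by order — order 1: 1/1 normal; order 2: 0/3 normal; order 3: 0/4 normal; order 4: 1/1 normal; order 12: 1/1 normal.
Total normal subgroups: 3.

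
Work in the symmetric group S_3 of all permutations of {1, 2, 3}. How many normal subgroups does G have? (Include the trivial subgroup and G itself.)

3

G has 6 subgroups. Checking conjugation-invariance by order — order 1: 1/1 normal; order 2: 0/3 normal; order 3: 1/1 normal; order 6: 1/1 normal.
Total normal subgroups: 3.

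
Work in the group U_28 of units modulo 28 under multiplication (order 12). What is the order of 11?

Compute successive powers of 11 mod 28: 11, 9, 15, 25, 23, 1; 11^6 ≡ 1 (mod 28).
So |⟨11⟩| = 6.

6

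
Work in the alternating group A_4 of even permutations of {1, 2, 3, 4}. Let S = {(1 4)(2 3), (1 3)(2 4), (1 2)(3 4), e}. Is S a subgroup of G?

|S| = 4 divides |G| = 12, consistent with Lagrange.
S contains the identity, every element's inverse is in S, and S is closed under ∘: it is a subgroup.

Yes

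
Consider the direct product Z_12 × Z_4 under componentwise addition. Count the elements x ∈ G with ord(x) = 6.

An element (a,b) has order lcm(ord(a), ord(b)); count pairs with lcm equal to 6.
Enumerating gives 6 such elements.

6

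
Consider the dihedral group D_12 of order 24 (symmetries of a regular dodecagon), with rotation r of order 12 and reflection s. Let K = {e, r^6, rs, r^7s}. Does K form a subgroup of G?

Yes

|K| = 4 divides |G| = 24, consistent with Lagrange.
K contains the identity, every element's inverse is in K, and K is closed under ·: it is a subgroup.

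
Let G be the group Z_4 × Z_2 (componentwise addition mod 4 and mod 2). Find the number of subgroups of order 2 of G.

3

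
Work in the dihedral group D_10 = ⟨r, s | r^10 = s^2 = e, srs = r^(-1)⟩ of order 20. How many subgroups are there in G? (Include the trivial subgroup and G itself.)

22

|G| = 20, so by Lagrange every subgroup order divides 20. Divisors: 1, 2, 4, 5, 10, 20.
Subgroups by order — order 1: 1; order 2: 11; order 4: 5; order 5: 1; order 10: 3; order 20: 1.
Total: 1 + 11 + 5 + 1 + 3 + 1 = 22.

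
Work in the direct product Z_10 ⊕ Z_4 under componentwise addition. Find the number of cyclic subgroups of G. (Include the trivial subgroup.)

12

Group the elements of G by the cyclic subgroup they generate; each cyclic subgroup of order d accounts for φ(d) elements.
Cyclic subgroups by order — order 1: 1; order 2: 3; order 4: 2; order 5: 1; order 10: 3; order 20: 2.
Total: 12.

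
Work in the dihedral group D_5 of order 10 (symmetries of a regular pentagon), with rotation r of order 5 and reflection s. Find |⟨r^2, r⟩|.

5

|⟨r^2⟩| = 5 and |⟨r⟩| = 5, so |H| is a multiple of lcm(5, 5) = 5 and divides |G| = 10.
Closing under the operation: H = {e, r, r^2, r^3, r^4}, so |H| = 5.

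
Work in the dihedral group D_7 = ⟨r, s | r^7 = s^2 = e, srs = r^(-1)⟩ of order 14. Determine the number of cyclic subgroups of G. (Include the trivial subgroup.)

A cyclic subgroup of order d is generated by each of its φ(d) elements of order d, so the cyclic subgroups of order d number (#elements of order d)/φ(d).
Cyclic subgroups by order — order 1: 1; order 2: 7; order 7: 1.
Total: 9.

9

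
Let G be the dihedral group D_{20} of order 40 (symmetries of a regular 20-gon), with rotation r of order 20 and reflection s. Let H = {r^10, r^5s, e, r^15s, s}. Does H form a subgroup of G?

Closure fails: s · r^10 = r^10s ∉ H. So H is not a subgroup.

No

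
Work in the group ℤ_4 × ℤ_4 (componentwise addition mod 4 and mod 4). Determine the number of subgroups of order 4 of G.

|G| = 16 and 4 | 16, so subgroups of order 4 are possible by Lagrange.
The subgroups of order 4 are: {(0,0), (0,1), (0,2), (0,3)}; {(0,0), (0,2), (2,0), (2,2)}; {(0,0), (0,2), (2,1), (2,3)}; {(0,0), (1,0), (2,0), (3,0)}; … (7 in all).
So G has 7 subgroups of order 4.

7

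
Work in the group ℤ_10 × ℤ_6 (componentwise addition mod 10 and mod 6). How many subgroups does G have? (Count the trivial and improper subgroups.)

20

|G| = 60, so by Lagrange every subgroup order divides 60. Divisors: 1, 2, 3, 4, 5, 6, 10, 12, 15, 20, 30, 60.
Subgroups by order — order 1: 1; order 2: 3; order 3: 1; order 4: 1; order 5: 1; order 6: 3; order 10: 3; order 12: 1; order 15: 1; order 20: 1; order 30: 3; order 60: 1.
Total: 1 + 3 + 1 + 1 + 1 + 3 + 3 + 1 + 1 + 1 + 3 + 1 = 20.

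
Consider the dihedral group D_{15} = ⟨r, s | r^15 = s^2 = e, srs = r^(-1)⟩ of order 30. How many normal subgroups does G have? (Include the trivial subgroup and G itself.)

G has 28 subgroups. Checking conjugation-invariance by order — order 1: 1/1 normal; order 2: 0/15 normal; order 3: 1/1 normal; order 5: 1/1 normal; order 6: 0/5 normal; order 10: 0/3 normal; order 15: 1/1 normal; order 30: 1/1 normal.
Total normal subgroups: 5.

5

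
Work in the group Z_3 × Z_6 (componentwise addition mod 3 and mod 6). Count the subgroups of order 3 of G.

|G| = 18 and 3 | 18, so subgroups of order 3 are possible by Lagrange.
The subgroups of order 3 are: {(0,0), (0,2), (0,4)}; {(0,0), (1,0), (2,0)}; {(0,0), (1,2), (2,4)}; {(0,0), (1,4), (2,2)}.
So G has 4 subgroups of order 3.

4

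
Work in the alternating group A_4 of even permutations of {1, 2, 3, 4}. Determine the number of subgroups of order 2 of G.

|G| = 12 and 2 | 12, so subgroups of order 2 are possible by Lagrange.
The subgroups of order 2 are: {e, (1 2)(3 4)}; {e, (1 3)(2 4)}; {e, (1 4)(2 3)}.
So G has 3 subgroups of order 2.

3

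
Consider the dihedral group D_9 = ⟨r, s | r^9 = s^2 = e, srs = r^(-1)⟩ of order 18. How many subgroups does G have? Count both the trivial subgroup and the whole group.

|G| = 18, so by Lagrange every subgroup order divides 18. Divisors: 1, 2, 3, 6, 9, 18.
Subgroups by order — order 1: 1; order 2: 9; order 3: 1; order 6: 3; order 9: 1; order 18: 1.
Total: 1 + 9 + 1 + 3 + 1 + 1 = 16.

16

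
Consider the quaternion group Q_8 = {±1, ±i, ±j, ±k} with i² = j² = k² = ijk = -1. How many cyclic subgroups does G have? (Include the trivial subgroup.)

A cyclic subgroup of order d is generated by each of its φ(d) elements of order d, so the cyclic subgroups of order d number (#elements of order d)/φ(d).
Cyclic subgroups by order — order 1: 1; order 2: 1; order 4: 3.
Total: 5.

5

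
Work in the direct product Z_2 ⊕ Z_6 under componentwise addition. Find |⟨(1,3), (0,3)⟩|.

4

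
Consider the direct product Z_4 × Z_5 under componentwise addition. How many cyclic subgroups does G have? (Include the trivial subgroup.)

Each element a generates a cyclic subgroup ⟨a⟩; distinct elements may generate the same one (a cyclic group of order d has φ(d) generators).
Cyclic subgroups by order — order 1: 1; order 2: 1; order 4: 1; order 5: 1; order 10: 1; order 20: 1.
Total: 6.

6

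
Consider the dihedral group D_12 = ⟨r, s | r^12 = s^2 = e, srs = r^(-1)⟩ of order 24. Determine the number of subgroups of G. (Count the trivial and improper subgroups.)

|G| = 24, so by Lagrange every subgroup order divides 24. Divisors: 1, 2, 3, 4, 6, 8, 12, 24.
Subgroups by order — order 1: 1; order 2: 13; order 3: 1; order 4: 7; order 6: 5; order 8: 3; order 12: 3; order 24: 1.
Total: 1 + 13 + 1 + 7 + 5 + 3 + 3 + 1 = 34.

34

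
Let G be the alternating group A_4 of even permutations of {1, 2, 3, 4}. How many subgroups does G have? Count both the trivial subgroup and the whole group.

|G| = 12, so by Lagrange every subgroup order divides 12. Divisors: 1, 2, 3, 4, 6, 12.
Subgroups by order — order 1: 1; order 2: 3; order 3: 4; order 4: 1; order 6: 0; order 12: 1.
Total: 1 + 3 + 4 + 1 + 0 + 1 = 10.

10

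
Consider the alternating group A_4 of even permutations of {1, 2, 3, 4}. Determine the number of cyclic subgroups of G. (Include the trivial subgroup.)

Group the elements of G by the cyclic subgroup they generate; each cyclic subgroup of order d accounts for φ(d) elements.
Cyclic subgroups by order — order 1: 1; order 2: 3; order 3: 4.
Total: 8.

8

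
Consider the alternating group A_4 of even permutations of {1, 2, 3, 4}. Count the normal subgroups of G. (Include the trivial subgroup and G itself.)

G has 10 subgroups. Checking conjugation-invariance by order — order 1: 1/1 normal; order 2: 0/3 normal; order 3: 0/4 normal; order 4: 1/1 normal; order 12: 1/1 normal.
Total normal subgroups: 3.

3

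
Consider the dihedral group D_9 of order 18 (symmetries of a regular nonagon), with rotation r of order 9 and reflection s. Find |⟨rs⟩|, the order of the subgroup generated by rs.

2

Computing powers of rs: the smallest k with (rs)^k = e is k = 2.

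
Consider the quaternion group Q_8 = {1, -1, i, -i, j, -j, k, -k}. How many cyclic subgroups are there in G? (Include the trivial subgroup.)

5

Group the elements of G by the cyclic subgroup they generate; each cyclic subgroup of order d accounts for φ(d) elements.
Cyclic subgroups by order — order 1: 1; order 2: 1; order 4: 3.
Total: 5.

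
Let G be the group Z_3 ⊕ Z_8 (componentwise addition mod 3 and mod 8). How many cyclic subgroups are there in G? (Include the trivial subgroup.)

8

Group the elements of G by the cyclic subgroup they generate; each cyclic subgroup of order d accounts for φ(d) elements.
Cyclic subgroups by order — order 1: 1; order 2: 1; order 3: 1; order 4: 1; order 6: 1; order 8: 1; order 12: 1; order 24: 1.
Total: 8.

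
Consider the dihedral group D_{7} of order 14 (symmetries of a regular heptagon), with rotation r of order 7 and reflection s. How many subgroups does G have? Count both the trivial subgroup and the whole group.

10

|G| = 14, so by Lagrange every subgroup order divides 14. Divisors: 1, 2, 7, 14.
Subgroups by order — order 1: 1; order 2: 7; order 7: 1; order 14: 1.
Total: 1 + 7 + 1 + 1 = 10.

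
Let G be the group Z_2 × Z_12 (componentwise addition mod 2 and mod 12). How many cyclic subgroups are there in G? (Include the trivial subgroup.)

Each element a generates a cyclic subgroup ⟨a⟩; distinct elements may generate the same one (a cyclic group of order d has φ(d) generators).
Cyclic subgroups by order — order 1: 1; order 2: 3; order 3: 1; order 4: 2; order 6: 3; order 12: 2.
Total: 12.

12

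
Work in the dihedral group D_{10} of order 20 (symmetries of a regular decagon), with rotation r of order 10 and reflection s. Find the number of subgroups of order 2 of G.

11

|G| = 20 and 2 | 20, so subgroups of order 2 are possible by Lagrange.
The subgroups of order 2 are: {e, r^2s}; {e, r^3s}; {e, r^4s}; {e, r^5}; … (11 in all).
So G has 11 subgroups of order 2.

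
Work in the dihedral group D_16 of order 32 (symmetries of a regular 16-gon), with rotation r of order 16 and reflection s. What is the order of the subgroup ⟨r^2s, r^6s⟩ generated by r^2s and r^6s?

8

|⟨r^2s⟩| = 2 and |⟨r^6s⟩| = 2, so |H| is a multiple of lcm(2, 2) = 2 and divides |G| = 32.
Closing under the operation: H = {e, r^4, r^8, r^12, r^2s, r^6s, r^10s, r^14s}, so |H| = 8.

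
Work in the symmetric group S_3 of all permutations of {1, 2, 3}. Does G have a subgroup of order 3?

3 | 6. A subgroup of order 3 is {e, (1 2 3), (1 3 2)}.

Yes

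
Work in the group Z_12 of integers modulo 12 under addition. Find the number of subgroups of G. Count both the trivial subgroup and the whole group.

Subgroups of the cyclic group Z_12 correspond bijectively to divisors of 12.
Divisors of 12: 1, 2, 3, 4, 6, 12.
So Z_12 has 6 subgroups.

6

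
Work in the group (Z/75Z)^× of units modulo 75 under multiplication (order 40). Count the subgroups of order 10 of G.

|G| = 40 and 10 | 40, so subgroups of order 10 are possible by Lagrange.
The subgroups of order 10 are: {1, 11, 16, 26, 31, 41, 46, 56, 61, 71}; {1, 14, 16, 29, 31, 44, 46, 59, 61, 74}; {1, 4, 16, 19, 31, 34, 46, 49, 61, 64}.
So G has 3 subgroups of order 10.

3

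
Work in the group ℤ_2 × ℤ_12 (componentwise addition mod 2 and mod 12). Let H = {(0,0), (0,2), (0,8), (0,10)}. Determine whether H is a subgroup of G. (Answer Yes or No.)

No

(0,8) ∈ H but its inverse (0,4) ∉ H, so H is not a subgroup.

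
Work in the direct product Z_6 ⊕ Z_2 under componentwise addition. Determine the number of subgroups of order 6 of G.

|G| = 12 and 6 | 12, so subgroups of order 6 are possible by Lagrange.
The subgroups of order 6 are: {(0,0), (0,1), (2,0), (2,1), (4,0), (4,1)}; {(0,0), (1,0), (2,0), (3,0), (4,0), (5,0)}; {(0,0), (1,1), (2,0), (3,1), (4,0), (5,1)}.
So G has 3 subgroups of order 6.

3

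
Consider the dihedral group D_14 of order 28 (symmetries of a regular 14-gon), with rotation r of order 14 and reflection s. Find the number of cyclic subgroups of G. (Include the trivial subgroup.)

A cyclic subgroup of order d is generated by each of its φ(d) elements of order d, so the cyclic subgroups of order d number (#elements of order d)/φ(d).
Cyclic subgroups by order — order 1: 1; order 2: 15; order 7: 1; order 14: 1.
Total: 18.

18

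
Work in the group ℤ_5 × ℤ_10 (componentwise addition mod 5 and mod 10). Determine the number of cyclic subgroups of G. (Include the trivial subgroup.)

14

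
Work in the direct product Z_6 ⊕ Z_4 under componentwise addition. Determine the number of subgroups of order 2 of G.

|G| = 24 and 2 | 24, so subgroups of order 2 are possible by Lagrange.
The subgroups of order 2 are: {(0,0), (0,2)}; {(0,0), (3,0)}; {(0,0), (3,2)}.
So G has 3 subgroups of order 2.

3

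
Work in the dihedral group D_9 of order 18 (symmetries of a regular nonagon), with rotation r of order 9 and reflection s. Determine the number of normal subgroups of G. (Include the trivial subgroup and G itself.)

4

G has 16 subgroups. Checking conjugation-invariance by order — order 1: 1/1 normal; order 2: 0/9 normal; order 3: 1/1 normal; order 6: 0/3 normal; order 9: 1/1 normal; order 18: 1/1 normal.
Total normal subgroups: 4.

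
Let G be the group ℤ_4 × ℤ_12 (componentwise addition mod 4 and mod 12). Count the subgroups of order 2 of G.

3

|G| = 48 and 2 | 48, so subgroups of order 2 are possible by Lagrange.
The subgroups of order 2 are: {(0,0), (0,6)}; {(0,0), (2,0)}; {(0,0), (2,6)}.
So G has 3 subgroups of order 2.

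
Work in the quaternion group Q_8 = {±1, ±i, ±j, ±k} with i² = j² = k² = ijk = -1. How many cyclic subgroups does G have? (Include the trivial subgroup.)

Each element a generates a cyclic subgroup ⟨a⟩; distinct elements may generate the same one (a cyclic group of order d has φ(d) generators).
Cyclic subgroups by order — order 1: 1; order 2: 1; order 4: 3.
Total: 5.

5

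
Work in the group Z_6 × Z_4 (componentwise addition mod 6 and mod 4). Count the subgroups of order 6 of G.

|G| = 24 and 6 | 24, so subgroups of order 6 are possible by Lagrange.
The subgroups of order 6 are: {(0,0), (0,2), (2,0), (2,2), (4,0), (4,2)}; {(0,0), (1,0), (2,0), (3,0), (4,0), (5,0)}; {(0,0), (1,2), (2,0), (3,2), (4,0), (5,2)}.
So G has 3 subgroups of order 6.

3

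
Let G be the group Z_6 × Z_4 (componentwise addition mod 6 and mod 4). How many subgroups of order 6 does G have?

|G| = 24 and 6 | 24, so subgroups of order 6 are possible by Lagrange.
The subgroups of order 6 are: {(0,0), (0,2), (2,0), (2,2), (4,0), (4,2)}; {(0,0), (1,0), (2,0), (3,0), (4,0), (5,0)}; {(0,0), (1,2), (2,0), (3,2), (4,0), (5,2)}.
So G has 3 subgroups of order 6.

3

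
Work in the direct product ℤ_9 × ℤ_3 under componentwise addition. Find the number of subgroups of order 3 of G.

4

|G| = 27 and 3 | 27, so subgroups of order 3 are possible by Lagrange.
The subgroups of order 3 are: {(0,0), (0,1), (0,2)}; {(0,0), (3,0), (6,0)}; {(0,0), (3,1), (6,2)}; {(0,0), (3,2), (6,1)}.
So G has 4 subgroups of order 3.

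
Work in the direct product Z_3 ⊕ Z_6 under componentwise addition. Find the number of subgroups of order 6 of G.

|G| = 18 and 6 | 18, so subgroups of order 6 are possible by Lagrange.
The subgroups of order 6 are: {(0,0), (0,1), (0,2), (0,3), (0,4), (0,5)}; {(0,0), (0,3), (1,0), (1,3), (2,0), (2,3)}; {(0,0), (0,3), (1,1), (1,4), (2,2), (2,5)}; {(0,0), (0,3), (1,2), (1,5), (2,1), (2,4)}.
So G has 4 subgroups of order 6.

4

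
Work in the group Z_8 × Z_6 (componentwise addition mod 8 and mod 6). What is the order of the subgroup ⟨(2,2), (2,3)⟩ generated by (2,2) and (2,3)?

|⟨(2,2)⟩| = 12 and |⟨(2,3)⟩| = 4, so |H| is a multiple of lcm(12, 4) = 12 and divides |G| = 48.
Closing under the operation: H = {(0,0), (0,1), (0,2), (0,3), (0,4), (0,5), (2,0), (2,1), (2,2), (2,3), (2,4), (2,5), (4,0), (4,1), (4,2), (4,3), (4,4), (4,5), (6,0), (6,1), (6,2), (6,3), (6,4), (6,5)}, so |H| = 24.

24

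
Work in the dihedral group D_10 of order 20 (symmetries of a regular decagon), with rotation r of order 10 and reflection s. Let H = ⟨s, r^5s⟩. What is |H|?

4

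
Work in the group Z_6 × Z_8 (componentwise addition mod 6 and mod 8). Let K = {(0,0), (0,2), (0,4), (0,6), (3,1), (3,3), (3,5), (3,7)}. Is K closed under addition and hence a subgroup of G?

Yes

|K| = 8 divides |G| = 48, consistent with Lagrange.
K contains the identity, every element's inverse is in K, and K is closed under +: it is a subgroup.
In fact K = ⟨(3,1)⟩.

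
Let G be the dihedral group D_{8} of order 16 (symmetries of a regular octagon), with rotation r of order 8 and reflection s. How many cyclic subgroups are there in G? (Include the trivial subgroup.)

12

A cyclic subgroup of order d is generated by each of its φ(d) elements of order d, so the cyclic subgroups of order d number (#elements of order d)/φ(d).
Cyclic subgroups by order — order 1: 1; order 2: 9; order 4: 1; order 8: 1.
Total: 12.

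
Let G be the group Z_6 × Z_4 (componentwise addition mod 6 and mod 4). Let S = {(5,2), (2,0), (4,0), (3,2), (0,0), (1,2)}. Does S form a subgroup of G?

Yes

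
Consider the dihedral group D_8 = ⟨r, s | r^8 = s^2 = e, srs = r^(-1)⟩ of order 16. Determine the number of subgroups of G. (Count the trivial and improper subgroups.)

|G| = 16, so by Lagrange every subgroup order divides 16. Divisors: 1, 2, 4, 8, 16.
Subgroups by order — order 1: 1; order 2: 9; order 4: 5; order 8: 3; order 16: 1.
Total: 1 + 9 + 5 + 3 + 1 = 19.

19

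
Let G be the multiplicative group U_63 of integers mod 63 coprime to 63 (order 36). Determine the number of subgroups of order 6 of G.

12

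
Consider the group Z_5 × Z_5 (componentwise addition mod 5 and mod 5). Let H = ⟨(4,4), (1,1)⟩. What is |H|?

5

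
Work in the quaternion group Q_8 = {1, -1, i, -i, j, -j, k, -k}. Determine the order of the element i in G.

4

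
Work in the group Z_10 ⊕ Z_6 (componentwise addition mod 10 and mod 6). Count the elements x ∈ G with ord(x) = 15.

8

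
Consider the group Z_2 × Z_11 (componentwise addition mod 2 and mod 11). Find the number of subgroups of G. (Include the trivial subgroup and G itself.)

|G| = 22, so by Lagrange every subgroup order divides 22. Divisors: 1, 2, 11, 22.
Subgroups by order — order 1: 1; order 2: 1; order 11: 1; order 22: 1.
Total: 1 + 1 + 1 + 1 = 4.

4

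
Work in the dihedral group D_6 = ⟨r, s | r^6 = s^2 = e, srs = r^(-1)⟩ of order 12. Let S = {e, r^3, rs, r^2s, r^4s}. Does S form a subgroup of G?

No

|S| = 5 does not divide |G| = 12, so by Lagrange S is not a subgroup.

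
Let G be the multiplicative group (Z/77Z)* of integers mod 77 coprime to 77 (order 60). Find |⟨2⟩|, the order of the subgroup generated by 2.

30

Compute successive powers of 2 mod 77: 2, 4, 8, 16, 32, 64, 51, 25, …; 2^30 ≡ 1 (mod 77).
So |⟨2⟩| = 30.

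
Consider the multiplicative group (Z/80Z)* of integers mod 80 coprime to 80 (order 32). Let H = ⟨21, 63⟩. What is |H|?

16

|⟨21⟩| = 4 and |⟨63⟩| = 4, so |H| is a multiple of lcm(4, 4) = 4 and divides |G| = 32.
Closing under the operation: H = {1, 3, 7, 9, 21, 23, 27, 29, 41, 43, 47, 49, 61, 63, 67, 69}, so |H| = 16.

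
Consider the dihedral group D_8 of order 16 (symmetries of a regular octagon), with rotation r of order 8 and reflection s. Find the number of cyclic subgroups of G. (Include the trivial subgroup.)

12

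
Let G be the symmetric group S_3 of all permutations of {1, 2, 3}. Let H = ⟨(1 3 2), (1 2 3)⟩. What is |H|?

|⟨(1 3 2)⟩| = 3 and |⟨(1 2 3)⟩| = 3, so |H| is a multiple of lcm(3, 3) = 3 and divides |G| = 6.
Closing under the operation: H = {e, (1 2 3), (1 3 2)}, so |H| = 3.

3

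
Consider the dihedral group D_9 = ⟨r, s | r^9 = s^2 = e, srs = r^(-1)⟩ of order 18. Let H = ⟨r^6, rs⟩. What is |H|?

6

|⟨r^6⟩| = 3 and |⟨rs⟩| = 2, so |H| is a multiple of lcm(3, 2) = 6 and divides |G| = 18.
Closing under the operation: H = {e, r^3, r^6, rs, r^4s, r^7s}, so |H| = 6.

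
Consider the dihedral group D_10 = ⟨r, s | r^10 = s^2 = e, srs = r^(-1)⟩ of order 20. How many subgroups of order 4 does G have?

|G| = 20 and 4 | 20, so subgroups of order 4 are possible by Lagrange.
The subgroups of order 4 are: {e, r^5, r^2s, r^7s}; {e, r^5, r^3s, r^8s}; {e, r^5, r^4s, r^9s}; {e, r^5, s, r^5s}; … (5 in all).
So G has 5 subgroups of order 4.

5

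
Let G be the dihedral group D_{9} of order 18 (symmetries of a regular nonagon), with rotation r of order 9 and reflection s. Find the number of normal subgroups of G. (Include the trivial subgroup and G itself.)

4

G has 16 subgroups. Checking conjugation-invariance by order — order 1: 1/1 normal; order 2: 0/9 normal; order 3: 1/1 normal; order 6: 0/3 normal; order 9: 1/1 normal; order 18: 1/1 normal.
Total normal subgroups: 4.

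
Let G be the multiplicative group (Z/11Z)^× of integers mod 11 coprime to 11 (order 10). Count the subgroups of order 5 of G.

|G| = 10 and 5 | 10, so subgroups of order 5 are possible by Lagrange.
The subgroups of order 5 are: {1, 3, 4, 5, 9}.
So G has 1 subgroup of order 5.

1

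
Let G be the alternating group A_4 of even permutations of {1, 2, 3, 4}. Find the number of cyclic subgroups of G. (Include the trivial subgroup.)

Each element a generates a cyclic subgroup ⟨a⟩; distinct elements may generate the same one (a cyclic group of order d has φ(d) generators).
Cyclic subgroups by order — order 1: 1; order 2: 3; order 3: 4.
Total: 8.

8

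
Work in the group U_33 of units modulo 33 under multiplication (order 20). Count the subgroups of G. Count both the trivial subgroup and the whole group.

|G| = 20, so by Lagrange every subgroup order divides 20. Divisors: 1, 2, 4, 5, 10, 20.
Subgroups by order — order 1: 1; order 2: 3; order 4: 1; order 5: 1; order 10: 3; order 20: 1.
Total: 1 + 3 + 1 + 1 + 3 + 1 = 10.

10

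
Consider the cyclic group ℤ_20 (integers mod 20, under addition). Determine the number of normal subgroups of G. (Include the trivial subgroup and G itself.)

G is abelian, so every subgroup is normal.
G has 6 subgroups in total, hence 6 normal subgroups.

6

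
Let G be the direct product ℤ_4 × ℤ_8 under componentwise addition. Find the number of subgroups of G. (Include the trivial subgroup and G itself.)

|G| = 32, so by Lagrange every subgroup order divides 32. Divisors: 1, 2, 4, 8, 16, 32.
Subgroups by order — order 1: 1; order 2: 3; order 4: 7; order 8: 7; order 16: 3; order 32: 1.
Total: 1 + 3 + 7 + 7 + 3 + 1 = 22.

22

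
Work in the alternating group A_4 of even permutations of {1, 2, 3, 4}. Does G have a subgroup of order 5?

5 does not divide |G| = 12, so by Lagrange no subgroup of order 5 exists.

No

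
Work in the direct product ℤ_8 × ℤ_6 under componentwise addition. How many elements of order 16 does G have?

An element (a,b) has order lcm(ord(a), ord(b)); count pairs with lcm equal to 16.
Enumerating gives 0 such elements.

0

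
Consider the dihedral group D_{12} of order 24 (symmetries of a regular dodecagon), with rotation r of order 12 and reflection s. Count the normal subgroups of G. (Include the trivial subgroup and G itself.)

9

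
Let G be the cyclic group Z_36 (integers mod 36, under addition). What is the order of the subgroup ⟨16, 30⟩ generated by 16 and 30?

|⟨16⟩| = 9 and |⟨30⟩| = 6, so |H| is a multiple of lcm(9, 6) = 18 and divides |G| = 36.
Closing under the operation: H = {0, 2, 4, 6, 8, 10, 12, 14, 16, 18, 20, 22, 24, 26, 28, 30, 32, 34}, so |H| = 18.

18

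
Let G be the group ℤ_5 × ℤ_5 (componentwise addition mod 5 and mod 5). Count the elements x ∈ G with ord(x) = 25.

0

An element (a,b) has order lcm(ord(a), ord(b)); count pairs with lcm equal to 25.
Enumerating gives 0 such elements.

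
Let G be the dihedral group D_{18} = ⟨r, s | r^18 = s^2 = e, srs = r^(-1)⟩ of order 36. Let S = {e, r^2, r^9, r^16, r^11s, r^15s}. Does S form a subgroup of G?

Closure fails: r^11s · r^9 = r^2s ∉ S. So S is not a subgroup.

No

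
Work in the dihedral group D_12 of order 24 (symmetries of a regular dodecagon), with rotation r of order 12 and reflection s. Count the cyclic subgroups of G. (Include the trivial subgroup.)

Group the elements of G by the cyclic subgroup they generate; each cyclic subgroup of order d accounts for φ(d) elements.
Cyclic subgroups by order — order 1: 1; order 2: 13; order 3: 1; order 4: 1; order 6: 1; order 12: 1.
Total: 18.

18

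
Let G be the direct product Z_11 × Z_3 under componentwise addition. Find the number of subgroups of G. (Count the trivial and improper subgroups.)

4

|G| = 33, so by Lagrange every subgroup order divides 33. Divisors: 1, 3, 11, 33.
Subgroups by order — order 1: 1; order 3: 1; order 11: 1; order 33: 1.
Total: 1 + 1 + 1 + 1 = 4.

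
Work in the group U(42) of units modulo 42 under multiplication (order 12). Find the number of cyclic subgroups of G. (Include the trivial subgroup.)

A cyclic subgroup of order d is generated by each of its φ(d) elements of order d, so the cyclic subgroups of order d number (#elements of order d)/φ(d).
Cyclic subgroups by order — order 1: 1; order 2: 3; order 3: 1; order 6: 3.
Total: 8.

8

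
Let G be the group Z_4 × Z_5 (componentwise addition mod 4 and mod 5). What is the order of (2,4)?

10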